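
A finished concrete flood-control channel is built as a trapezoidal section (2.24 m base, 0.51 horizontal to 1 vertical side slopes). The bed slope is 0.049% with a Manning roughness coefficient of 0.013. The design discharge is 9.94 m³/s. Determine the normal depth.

Manning's equation rearranged: A R^(2/3) = nQ / (1·√S) = 0.013 × 9.94 / (√0.00049) = 5.838.
Trying y = 2.37 m: A R^(2/3) = 8.609 — too large.
Trying y = 1.9 m: A R^(2/3) = 5.839 — matches.

y_n = 1.9 m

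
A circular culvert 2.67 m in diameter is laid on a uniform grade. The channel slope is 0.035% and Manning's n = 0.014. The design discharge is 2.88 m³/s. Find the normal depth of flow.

Manning's equation rearranged: A R^(2/3) = nQ / (1·√S) = 0.014 × 2.88 / (√0.00035) = 2.155.
Try y = 1.19 m: A R^(2/3) = 1.751 — too small.
Try y = 1.62 m: A R^(2/3) = 2.922 — too large.
Try y = 1.34 m: A R^(2/3) = 2.152 — close enough.

y_n = 1.34 m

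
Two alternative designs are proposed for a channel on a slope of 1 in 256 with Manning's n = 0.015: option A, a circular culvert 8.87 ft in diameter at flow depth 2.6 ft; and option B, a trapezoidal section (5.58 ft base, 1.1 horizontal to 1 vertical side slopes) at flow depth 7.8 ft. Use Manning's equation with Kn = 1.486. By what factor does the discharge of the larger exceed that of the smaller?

13.8

Channel A: For a circular section of diameter D = 8.87 ft at depth y = 2.6 ft, the central angle is θ = 2 arccos(1 − 2y/D) = 2.288 rad. Then A = (D²/8)(θ − sin θ) = 15.1 ft² and P = Dθ/2 = 10.15 ft. Hydraulic radius R = A/P = 15.1/10.15 = 1.488 ft. Q_A = (1.486/0.015)·15.1·1.488^(2/3)·√0.003906 = 121.8 ft³/s.
Channel B: With bottom width b = 5.58 ft and side slope z = 1.1: A = (b + zy)y = (5.58 + 1.1×7.8)×7.8 = 110.4 ft²; P = b + 2y√(1+z²) = 5.58 + 2×7.8×1.487 = 28.77 ft. Hydraulic radius R = A/P = 110.4/28.77 = 3.839 ft. Q_B = (1.486/0.015)·110.4·3.839^(2/3)·√0.003906 = 1677 ft³/s.
The larger discharge is 1677 ft³/s and the smaller is 121.8 ft³/s; the ratio is 13.8.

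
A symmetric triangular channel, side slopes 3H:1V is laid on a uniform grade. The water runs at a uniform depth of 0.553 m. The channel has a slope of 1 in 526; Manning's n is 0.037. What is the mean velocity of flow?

For a triangular section with side slope z = 3: A = zy² = 3×0.553² = 0.9174 m²; P = 2y√(1+z²) = 2×0.553×3.162 = 3.497 m.
Hydraulic radius R = A/P = 0.9174/3.497 = 0.2623 m.
From Manning's equation, V = (1/n) R^(2/3) S^(1/2) = (1/0.037) × 0.2623^(2/3) × 0.001901^(1/2) = 0.483 m/s.

V = 0.483 m/s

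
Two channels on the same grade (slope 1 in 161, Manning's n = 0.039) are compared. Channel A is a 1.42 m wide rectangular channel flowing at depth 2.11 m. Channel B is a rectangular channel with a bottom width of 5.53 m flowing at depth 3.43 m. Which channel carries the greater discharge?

Channel A: Flow area A = b·y = 1.42 × 2.11 = 2.996 m². Wetted perimeter P = b + 2y = 1.42 + 2×2.11 = 5.64 m. Hydraulic radius R = A/P = 2.996/5.64 = 0.5312 m. Q_A = (1/0.039)·2.996·0.5312^(2/3)·√0.006211 = 3.971 m³/s.
Channel B: Flow area A = b·y = 5.53 × 3.43 = 18.97 m². Wetted perimeter P = b + 2y = 5.53 + 2×3.43 = 12.39 m. Hydraulic radius R = A/P = 18.97/12.39 = 1.531 m. Q_B = (1/0.039)·18.97·1.531^(2/3)·√0.006211 = 50.91 m³/s.
Q_A = 3.971 m³/s vs Q_B = 50.91 m³/s, so channel B carries more.

channel B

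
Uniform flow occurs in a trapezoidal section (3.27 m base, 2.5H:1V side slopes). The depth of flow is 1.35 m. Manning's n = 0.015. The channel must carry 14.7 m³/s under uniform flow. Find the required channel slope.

S = 0.000749

With bottom width b = 3.27 m and side slope z = 2.5: A = (b + zy)y = (3.27 + 2.5×1.35)×1.35 = 8.971 m²; P = b + 2y√(1+z²) = 3.27 + 2×1.35×2.693 = 10.54 m.
Hydraulic radius R = A/P = 8.971/10.54 = 0.8511 m.
From Manning's equation, S = [nQ / (1 A R^(2/3))]² = [0.015 × 14.7 / (1 × 8.971 × 0.8511^(2/3))]² = 0.000749.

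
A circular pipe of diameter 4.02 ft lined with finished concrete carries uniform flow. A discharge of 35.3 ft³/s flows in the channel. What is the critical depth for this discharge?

At critical depth, Q² T / (g A³) = 1, i.e. A³/T = Q²/g = 35.3²/32.2 = 38.7.
Trying y = 2.1 ft: A³/T = 75.16 — high.
Trying y = 1.38 ft: A³/T = 15.02 — low.
Trying y = 1.77 ft: A³/T = 39.1 — matches.

y_c = 1.77 ft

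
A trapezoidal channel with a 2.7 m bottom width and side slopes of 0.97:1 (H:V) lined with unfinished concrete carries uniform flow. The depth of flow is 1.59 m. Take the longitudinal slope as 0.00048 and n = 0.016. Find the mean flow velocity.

V = 1.32 m/s

With bottom width b = 2.7 m and side slope z = 0.97: A = (b + zy)y = (2.7 + 0.97×1.59)×1.59 = 6.745 m²; P = b + 2y√(1+z²) = 2.7 + 2×1.59×1.393 = 7.13 m.
Hydraulic radius R = A/P = 6.745/7.13 = 0.946 m.
From Manning's equation, V = (1/n) R^(2/3) S^(1/2) = (1/0.016) × 0.946^(2/3) × 0.00048^(1/2) = 1.32 m/s.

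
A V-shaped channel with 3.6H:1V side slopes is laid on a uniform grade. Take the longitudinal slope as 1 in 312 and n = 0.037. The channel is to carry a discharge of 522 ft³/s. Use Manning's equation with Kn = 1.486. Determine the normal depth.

Manning's equation rearranged: A R^(2/3) = nQ / (1.486·√S) = 0.037 × 522 / (1.486 × √0.003205) = 229.6.
At y = 6.2 ft: A R^(2/3) = 287 — too large.
At y = 4.77 ft: A R^(2/3) = 142.6 — too small.
At y = 5.7 ft: A R^(2/3) = 229.4 — close enough.

y_n = 5.7 ft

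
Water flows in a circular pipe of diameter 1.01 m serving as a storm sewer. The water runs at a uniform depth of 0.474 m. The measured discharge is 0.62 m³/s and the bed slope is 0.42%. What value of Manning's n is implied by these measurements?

n = 0.015

For a circular section of diameter D = 1.01 m at depth y = 0.474 m, the central angle is θ = 2 arccos(1 − 2y/D) = 3.019 rad. Then A = (D²/8)(θ − sin θ) = 0.3693 m² and P = Dθ/2 = 1.524 m.
Hydraulic radius R = A/P = 0.3693/1.524 = 0.2423 m.
Rearranging Manning's equation: n = (1/Q) A R^(2/3) S^(1/2) = (1/0.62) × 0.3693 × 0.2423^(2/3) × √0.0042 = 0.015.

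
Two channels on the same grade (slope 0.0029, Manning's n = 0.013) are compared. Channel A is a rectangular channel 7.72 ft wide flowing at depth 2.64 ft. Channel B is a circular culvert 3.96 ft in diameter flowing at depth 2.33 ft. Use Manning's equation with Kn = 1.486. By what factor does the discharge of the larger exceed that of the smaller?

Channel A: Flow area A = b·y = 7.72 × 2.64 = 20.38 ft². Wetted perimeter P = b + 2y = 7.72 + 2×2.64 = 13 ft. Hydraulic radius R = A/P = 20.38/13 = 1.568 ft. Q_A = (1.486/0.013)·20.38·1.568^(2/3)·√0.0029 = 169.3 ft³/s.
Channel B: For a circular section of diameter D = 3.96 ft at depth y = 2.33 ft, the central angle is θ = 2 arccos(1 − 2y/D) = 3.497 rad. Then A = (D²/8)(θ − sin θ) = 7.537 ft² and P = Dθ/2 = 6.924 ft. Hydraulic radius R = A/P = 7.537/6.924 = 1.089 ft. Q_B = (1.486/0.013)·7.537·1.089^(2/3)·√0.0029 = 49.09 ft³/s.
The larger discharge is 169.3 ft³/s and the smaller is 49.09 ft³/s; the ratio is 3.45.

3.45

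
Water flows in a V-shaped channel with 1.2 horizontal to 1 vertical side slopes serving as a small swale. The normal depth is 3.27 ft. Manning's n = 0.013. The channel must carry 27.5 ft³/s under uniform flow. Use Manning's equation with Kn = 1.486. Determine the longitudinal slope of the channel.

For a triangular section with side slope z = 1.2: A = zy² = 1.2×3.27² = 12.83 ft²; P = 2y√(1+z²) = 2×3.27×1.562 = 10.22 ft.
Hydraulic radius R = A/P = 12.83/10.22 = 1.256 ft.
From Manning's equation, S = [nQ / (1.486 A R^(2/3))]² = [0.013 × 27.5 / (1.486 × 12.83 × 1.256^(2/3))]² = 0.000259.

S = 0.000259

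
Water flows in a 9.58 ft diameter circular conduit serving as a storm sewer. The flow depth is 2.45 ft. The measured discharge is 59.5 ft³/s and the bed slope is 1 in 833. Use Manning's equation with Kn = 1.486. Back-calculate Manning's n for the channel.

For a circular section of diameter D = 9.58 ft at depth y = 2.45 ft, the central angle is θ = 2 arccos(1 − 2y/D) = 2.121 rad. Then A = (D²/8)(θ − sin θ) = 14.55 ft² and P = Dθ/2 = 10.16 ft.
Hydraulic radius R = A/P = 14.55/10.16 = 1.432 ft.
Rearranging Manning's equation: n = (1.486/Q) A R^(2/3) S^(1/2) = (1.486/59.5) × 14.55 × 1.432^(2/3) × √0.0012 = 0.016.

n = 0.016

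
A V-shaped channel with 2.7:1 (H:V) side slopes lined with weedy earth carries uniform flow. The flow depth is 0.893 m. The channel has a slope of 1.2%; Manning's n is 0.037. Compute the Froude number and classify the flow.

subcritical

For a triangular section with side slope z = 2.7: A = zy² = 2.7×0.893² = 2.153 m²; P = 2y√(1+z²) = 2×0.893×2.879 = 5.142 m.
Hydraulic radius R = A/P = 2.153/5.142 = 0.4187 m.
V = (1/n) R^(2/3) √S = (1/0.037) × 0.4187^(2/3) × √0.012 = 1.657 m/s. Hydraulic depth D_h = A/T = 2.153/4.822 = 0.4465 m.
Froude number Fr = V/√(g·D_h) = 1.657/√(9.81×0.4465) = 0.792, which is less than 1, so the flow is subcritical.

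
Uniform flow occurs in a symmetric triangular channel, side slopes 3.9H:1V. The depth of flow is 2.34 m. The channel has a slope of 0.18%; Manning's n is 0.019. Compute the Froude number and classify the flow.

For a triangular section with side slope z = 3.9: A = zy² = 3.9×2.34² = 21.35 m²; P = 2y√(1+z²) = 2×2.34×4.026 = 18.84 m.
Hydraulic radius R = A/P = 21.35/18.84 = 1.133 m.
V = (1/n) R^(2/3) √S = (1/0.019) × 1.133^(2/3) × √0.0018 = 2.427 m/s. Hydraulic depth D_h = A/T = 21.35/18.25 = 1.17 m.
Froude number Fr = V/√(g·D_h) = 2.427/√(9.81×1.17) = 0.716, which is less than 1, so the flow is subcritical.

subcritical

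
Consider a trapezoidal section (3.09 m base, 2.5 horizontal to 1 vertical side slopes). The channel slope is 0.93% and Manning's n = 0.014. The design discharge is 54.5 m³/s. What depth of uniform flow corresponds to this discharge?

Manning's equation rearranged: A R^(2/3) = nQ / (1·√S) = 0.014 × 54.5 / (√0.0093) = 7.912.
Trying y = 1.07 m: A R^(2/3) = 4.848 — too small.
Trying y = 1.54 m: A R^(2/3) = 10.25 — too large.
Trying y = 1.36 m: A R^(2/3) = 7.905 — ≈ 7.912.

y_n = 1.36 m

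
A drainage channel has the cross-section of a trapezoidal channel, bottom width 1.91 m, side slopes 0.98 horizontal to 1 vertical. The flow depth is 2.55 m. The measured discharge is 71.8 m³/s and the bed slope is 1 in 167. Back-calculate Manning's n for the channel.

With bottom width b = 1.91 m and side slope z = 0.98: A = (b + zy)y = (1.91 + 0.98×2.55)×2.55 = 11.24 m²; P = b + 2y√(1+z²) = 1.91 + 2×2.55×1.4 = 9.051 m.
Hydraulic radius R = A/P = 11.24/9.051 = 1.242 m.
Rearranging Manning's equation: n = (1/Q) A R^(2/3) S^(1/2) = (1/71.8) × 11.24 × 1.242^(2/3) × √0.005988 = 0.014.

n = 0.014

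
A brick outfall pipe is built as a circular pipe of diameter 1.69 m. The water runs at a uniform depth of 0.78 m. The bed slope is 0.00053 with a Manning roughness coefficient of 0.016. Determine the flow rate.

For a circular section of diameter D = 1.69 m at depth y = 0.78 m, the central angle is θ = 2 arccos(1 − 2y/D) = 2.988 rad. Then A = (D²/8)(θ − sin θ) = 1.012 m² and P = Dθ/2 = 2.525 m.
Hydraulic radius R = A/P = 1.012/2.525 = 0.4008 m.
Manning's equation: Q = (1/n) A R^(2/3) S^(1/2) = (1/0.016) × 1.012 × 0.4008^(2/3) × 0.00053^(1/2) = 0.791 m³/s.

Q = 0.791 m³/s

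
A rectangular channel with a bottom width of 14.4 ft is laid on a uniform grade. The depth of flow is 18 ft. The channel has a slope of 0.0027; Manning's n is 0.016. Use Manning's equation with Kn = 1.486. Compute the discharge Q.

Q = 3730 ft³/s

Flow area A = b·y = 14.4 × 18 = 259.2 ft². Wetted perimeter P = b + 2y = 14.4 + 2×18 = 50.4 ft.
Hydraulic radius R = A/P = 259.2/50.4 = 5.143 ft.
Manning's equation: Q = (1.486/n) A R^(2/3) S^(1/2) = (1.486/0.016) × 259.2 × 5.143^(2/3) × 0.0027^(1/2) = 3730 ft³/s.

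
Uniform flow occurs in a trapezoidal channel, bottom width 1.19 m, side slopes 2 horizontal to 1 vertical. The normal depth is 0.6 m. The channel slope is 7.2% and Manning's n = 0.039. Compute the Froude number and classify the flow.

supercritical

With bottom width b = 1.19 m and side slope z = 2: A = (b + zy)y = (1.19 + 2×0.6)×0.6 = 1.434 m²; P = b + 2y√(1+z²) = 1.19 + 2×0.6×2.236 = 3.873 m.
Hydraulic radius R = A/P = 1.434/3.873 = 0.3702 m.
V = (1/n) R^(2/3) √S = (1/0.039) × 0.3702^(2/3) × √0.072 = 3.547 m/s. Hydraulic depth D_h = A/T = 1.434/3.59 = 0.3994 m.
Froude number Fr = V/√(g·D_h) = 3.547/√(9.81×0.3994) = 1.79, which is greater than 1, so the flow is supercritical.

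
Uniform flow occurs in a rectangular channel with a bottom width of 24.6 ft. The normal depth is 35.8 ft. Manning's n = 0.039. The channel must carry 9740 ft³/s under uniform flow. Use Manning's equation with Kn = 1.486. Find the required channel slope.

S = 0.0044

Flow area A = b·y = 24.6 × 35.8 = 880.7 ft². Wetted perimeter P = b + 2y = 24.6 + 2×35.8 = 96.2 ft.
Hydraulic radius R = A/P = 880.7/96.2 = 9.155 ft.
From Manning's equation, S = [nQ / (1.486 A R^(2/3))]² = [0.039 × 9740 / (1.486 × 880.7 × 9.155^(2/3))]² = 0.0044.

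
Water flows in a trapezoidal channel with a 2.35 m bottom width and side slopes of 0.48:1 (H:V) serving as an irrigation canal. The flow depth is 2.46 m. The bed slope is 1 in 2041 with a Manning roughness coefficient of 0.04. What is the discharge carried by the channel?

Q = 5.16 m³/s

With bottom width b = 2.35 m and side slope z = 0.48: A = (b + zy)y = (2.35 + 0.48×2.46)×2.46 = 8.686 m²; P = b + 2y√(1+z²) = 2.35 + 2×2.46×1.109 = 7.807 m.
Hydraulic radius R = A/P = 8.686/7.807 = 1.113 m.
Manning's equation: Q = (1/n) A R^(2/3) S^(1/2) = (1/0.04) × 8.686 × 1.113^(2/3) × 0.00049^(1/2) = 5.16 m³/s.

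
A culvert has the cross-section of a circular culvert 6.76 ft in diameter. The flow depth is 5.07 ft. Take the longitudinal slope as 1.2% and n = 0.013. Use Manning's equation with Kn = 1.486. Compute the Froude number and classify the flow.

supercritical

For a circular section of diameter D = 6.76 ft at depth y = 5.07 ft, the central angle is θ = 2 arccos(1 − 2y/D) = 4.189 rad. Then A = (D²/8)(θ − sin θ) = 28.87 ft² and P = Dθ/2 = 14.16 ft.
Hydraulic radius R = A/P = 28.87/14.16 = 2.039 ft.
V = (1.486/n) R^(2/3) √S = (1.486/0.013) × 2.039^(2/3) × √0.012 = 20.14 ft/s. Hydraulic depth D_h = A/T = 28.87/5.854 = 4.932 ft.
Froude number Fr = V/√(g·D_h) = 20.14/√(32.2×4.932) = 1.6, which is greater than 1, so the flow is supercritical.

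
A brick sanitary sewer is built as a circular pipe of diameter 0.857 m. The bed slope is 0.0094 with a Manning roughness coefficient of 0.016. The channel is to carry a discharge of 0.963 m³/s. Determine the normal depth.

Manning's equation rearranged: A R^(2/3) = nQ / (1·√S) = 0.016 × 0.963 / (√0.0094) = 0.1589.
Try y = 0.662 m: A R^(2/3) = 0.1947 — too large.
Try y = 0.564 m: A R^(2/3) = 0.159 — matches.

y_n = 0.564 m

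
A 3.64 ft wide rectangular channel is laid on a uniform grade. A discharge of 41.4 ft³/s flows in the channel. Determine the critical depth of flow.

For a rectangular channel, critical depth y_c = (q²/g)^(1/3) where q = Q/b = 41.4/3.64 = 11.37 ft²/s.
So y_c = (11.37²/32.2)^(1/3) = 1.59 ft.

y_c = 1.59 ft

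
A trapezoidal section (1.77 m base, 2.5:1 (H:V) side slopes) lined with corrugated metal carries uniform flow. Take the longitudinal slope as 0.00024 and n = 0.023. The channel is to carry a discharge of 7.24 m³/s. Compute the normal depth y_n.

Manning's equation rearranged: A R^(2/3) = nQ / (1·√S) = 0.023 × 7.24 / (√0.00024) = 10.75.
At y = 2.07 m: A R^(2/3) = 15.44 — too large.
At y = 1.49 m: A R^(2/3) = 7.266 — too small.
At y = 1.77 m: A R^(2/3) = 10.75 — close enough.

y_n = 1.77 m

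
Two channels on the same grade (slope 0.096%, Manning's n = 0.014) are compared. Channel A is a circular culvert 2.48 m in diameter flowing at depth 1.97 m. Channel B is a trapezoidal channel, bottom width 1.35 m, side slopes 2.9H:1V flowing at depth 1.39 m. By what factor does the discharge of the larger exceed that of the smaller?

1.82

Channel A: For a circular section of diameter D = 2.48 m at depth y = 1.97 m, the central angle is θ = 2 arccos(1 − 2y/D) = 4.401 rad. Then A = (D²/8)(θ − sin θ) = 4.115 m² and P = Dθ/2 = 5.457 m. Hydraulic radius R = A/P = 4.115/5.457 = 0.7541 m. Q_A = (1/0.014)·4.115·0.7541^(2/3)·√0.00096 = 7.545 m³/s.
Channel B: With bottom width b = 1.35 m and side slope z = 2.9: A = (b + zy)y = (1.35 + 2.9×1.39)×1.39 = 7.48 m²; P = b + 2y√(1+z²) = 1.35 + 2×1.39×3.068 = 9.878 m. Hydraulic radius R = A/P = 7.48/9.878 = 0.7572 m. Q_B = (1/0.014)·7.48·0.7572^(2/3)·√0.00096 = 13.75 m³/s.
The larger discharge is 13.75 m³/s and the smaller is 7.545 m³/s; the ratio is 1.82.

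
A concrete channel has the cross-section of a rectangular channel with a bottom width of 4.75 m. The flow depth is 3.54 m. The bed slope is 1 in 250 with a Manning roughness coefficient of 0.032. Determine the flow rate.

Flow area A = b·y = 4.75 × 3.54 = 16.82 m². Wetted perimeter P = b + 2y = 4.75 + 2×3.54 = 11.83 m.
Hydraulic radius R = A/P = 16.82/11.83 = 1.421 m.
Manning's equation: Q = (1/n) A R^(2/3) S^(1/2) = (1/0.032) × 16.82 × 1.421^(2/3) × 0.004^(1/2) = 42 m³/s.

Q = 42 m³/s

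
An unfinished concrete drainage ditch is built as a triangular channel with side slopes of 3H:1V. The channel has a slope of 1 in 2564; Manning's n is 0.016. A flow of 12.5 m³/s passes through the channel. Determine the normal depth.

y_n = 1.9 m

Manning's equation rearranged: A R^(2/3) = nQ / (1·√S) = 0.016 × 12.5 / (√0.00039) = 10.13.
Trying y = 1.47 m: A R^(2/3) = 5.098 — too small.
Trying y = 1.9 m: A R^(2/3) = 10.1 — close enough.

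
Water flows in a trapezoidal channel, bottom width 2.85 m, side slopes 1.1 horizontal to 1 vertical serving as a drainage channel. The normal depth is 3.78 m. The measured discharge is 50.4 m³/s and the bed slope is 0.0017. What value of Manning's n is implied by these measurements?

n = 0.033

With bottom width b = 2.85 m and side slope z = 1.1: A = (b + zy)y = (2.85 + 1.1×3.78)×3.78 = 26.49 m²; P = b + 2y√(1+z²) = 2.85 + 2×3.78×1.487 = 14.09 m.
Hydraulic radius R = A/P = 26.49/14.09 = 1.88 m.
Rearranging Manning's equation: n = (1/Q) A R^(2/3) S^(1/2) = (1/50.4) × 26.49 × 1.88^(2/3) × √0.0017 = 0.033.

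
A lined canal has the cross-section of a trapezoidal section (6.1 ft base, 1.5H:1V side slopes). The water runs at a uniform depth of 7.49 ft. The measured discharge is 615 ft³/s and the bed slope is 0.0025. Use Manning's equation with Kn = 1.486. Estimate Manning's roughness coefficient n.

n = 0.039

With bottom width b = 6.1 ft and side slope z = 1.5: A = (b + zy)y = (6.1 + 1.5×7.49)×7.49 = 129.8 ft²; P = b + 2y√(1+z²) = 6.1 + 2×7.49×1.803 = 33.11 ft.
Hydraulic radius R = A/P = 129.8/33.11 = 3.922 ft.
Rearranging Manning's equation: n = (1.486/Q) A R^(2/3) S^(1/2) = (1.486/615) × 129.8 × 3.922^(2/3) × √0.0025 = 0.039.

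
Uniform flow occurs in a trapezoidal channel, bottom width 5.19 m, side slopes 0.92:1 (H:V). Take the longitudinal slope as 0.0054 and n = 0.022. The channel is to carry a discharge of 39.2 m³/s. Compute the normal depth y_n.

y_n = 1.62 m

Manning's equation rearranged: A R^(2/3) = nQ / (1·√S) = 0.022 × 39.2 / (√0.0054) = 11.74.
Try y = 2.05 m: A R^(2/3) = 17.7 — high.
Try y = 1.15 m: A R^(2/3) = 6.518 — low.
Try y = 1.62 m: A R^(2/3) = 11.73 — matches.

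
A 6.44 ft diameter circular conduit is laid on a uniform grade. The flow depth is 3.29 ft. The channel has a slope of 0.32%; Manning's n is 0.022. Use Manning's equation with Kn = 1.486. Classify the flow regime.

subcritical

For a circular section of diameter D = 6.44 ft at depth y = 3.29 ft, the central angle is θ = 2 arccos(1 − 2y/D) = 3.185 rad. Then A = (D²/8)(θ − sin θ) = 16.74 ft² and P = Dθ/2 = 10.26 ft.
Hydraulic radius R = A/P = 16.74/10.26 = 1.632 ft.
V = (1.486/n) R^(2/3) √S = (1.486/0.022) × 1.632^(2/3) × √0.0032 = 5.296 ft/s. Hydraulic depth D_h = A/T = 16.74/6.438 = 2.6 ft.
Froude number Fr = V/√(g·D_h) = 5.296/√(32.2×2.6) = 0.579, which is less than 1, so the flow is subcritical.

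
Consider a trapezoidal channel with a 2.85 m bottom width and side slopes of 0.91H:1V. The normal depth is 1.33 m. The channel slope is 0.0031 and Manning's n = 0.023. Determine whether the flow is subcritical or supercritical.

subcritical

With bottom width b = 2.85 m and side slope z = 0.91: A = (b + zy)y = (2.85 + 0.91×1.33)×1.33 = 5.4 m²; P = b + 2y√(1+z²) = 2.85 + 2×1.33×1.352 = 6.447 m.
Hydraulic radius R = A/P = 5.4/6.447 = 0.8377 m.
V = (1/n) R^(2/3) √S = (1/0.023) × 0.8377^(2/3) × √0.0031 = 2.151 m/s. Hydraulic depth D_h = A/T = 5.4/5.271 = 1.025 m.
Froude number Fr = V/√(g·D_h) = 2.151/√(9.81×1.025) = 0.679, which is less than 1, so the flow is subcritical.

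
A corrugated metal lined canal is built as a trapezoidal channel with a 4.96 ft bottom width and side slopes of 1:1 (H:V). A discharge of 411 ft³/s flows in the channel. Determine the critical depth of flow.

y_c = 4.44 ft

At critical depth, Q² T / (g A³) = 1, i.e. A³/T = Q²/g = 411²/32.2 = 5246.
At y = 5.08 ft: A³/T = 8775 — too large.
At y = 3.32 ft: A³/T = 1791 — too small.
At y = 4.44 ft: A³/T = 5253 — matches.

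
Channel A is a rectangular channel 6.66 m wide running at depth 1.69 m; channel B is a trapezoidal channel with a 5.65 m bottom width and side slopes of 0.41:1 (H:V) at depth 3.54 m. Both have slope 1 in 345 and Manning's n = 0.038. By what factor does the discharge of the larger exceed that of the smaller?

Channel A: Flow area A = b·y = 6.66 × 1.69 = 11.26 m². Wetted perimeter P = b + 2y = 6.66 + 2×1.69 = 10.04 m. Hydraulic radius R = A/P = 11.26/10.04 = 1.121 m. Q_A = (1/0.038)·11.26·1.121^(2/3)·√0.002899 = 17.21 m³/s.
Channel B: With bottom width b = 5.65 m and side slope z = 0.41: A = (b + zy)y = (5.65 + 0.41×3.54)×3.54 = 25.14 m²; P = b + 2y√(1+z²) = 5.65 + 2×3.54×1.081 = 13.3 m. Hydraulic radius R = A/P = 25.14/13.3 = 1.89 m. Q_B = (1/0.038)·25.14·1.89^(2/3)·√0.002899 = 54.44 m³/s.
The larger discharge is 54.44 m³/s and the smaller is 17.21 m³/s; the ratio is 3.16.

3.16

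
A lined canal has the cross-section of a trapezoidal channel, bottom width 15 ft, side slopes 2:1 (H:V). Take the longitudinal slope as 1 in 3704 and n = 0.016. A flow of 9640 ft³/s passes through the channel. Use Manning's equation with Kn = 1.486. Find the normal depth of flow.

Manning's equation rearranged: A R^(2/3) = nQ / (1.486·√S) = 0.016 × 9640 / (1.486 × √0.00027) = 6317.
Try y = 18.6 ft: A R^(2/3) = 4473 — too small.
Try y = 21.6 ft: A R^(2/3) = 6317 — ≈ 6317.

y_n = 21.6 ft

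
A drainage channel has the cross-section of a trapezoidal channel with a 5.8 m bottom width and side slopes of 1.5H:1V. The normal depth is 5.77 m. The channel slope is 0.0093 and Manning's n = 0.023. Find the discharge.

With bottom width b = 5.8 m and side slope z = 1.5: A = (b + zy)y = (5.8 + 1.5×5.77)×5.77 = 83.41 m²; P = b + 2y√(1+z²) = 5.8 + 2×5.77×1.803 = 26.6 m.
Hydraulic radius R = A/P = 83.41/26.6 = 3.135 m.
Manning's equation: Q = (1/n) A R^(2/3) S^(1/2) = (1/0.023) × 83.41 × 3.135^(2/3) × 0.0093^(1/2) = 749 m³/s.

Q = 749 m³/s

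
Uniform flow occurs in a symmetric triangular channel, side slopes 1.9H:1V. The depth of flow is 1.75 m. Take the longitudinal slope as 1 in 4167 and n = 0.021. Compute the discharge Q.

Q = 3.62 m³/s

For a triangular section with side slope z = 1.9: A = zy² = 1.9×1.75² = 5.819 m²; P = 2y√(1+z²) = 2×1.75×2.147 = 7.515 m.
Hydraulic radius R = A/P = 5.819/7.515 = 0.7743 m.
Manning's equation: Q = (1/n) A R^(2/3) S^(1/2) = (1/0.021) × 5.819 × 0.7743^(2/3) × 0.00024^(1/2) = 3.62 m³/s.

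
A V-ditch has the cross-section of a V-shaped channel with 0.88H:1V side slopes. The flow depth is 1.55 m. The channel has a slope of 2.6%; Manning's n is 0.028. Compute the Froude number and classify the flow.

For a triangular section with side slope z = 0.88: A = zy² = 0.88×1.55² = 2.114 m²; P = 2y√(1+z²) = 2×1.55×1.332 = 4.129 m.
Hydraulic radius R = A/P = 2.114/4.129 = 0.512 m.
V = (1/n) R^(2/3) √S = (1/0.028) × 0.512^(2/3) × √0.026 = 3.686 m/s. Hydraulic depth D_h = A/T = 2.114/2.728 = 0.775 m.
Froude number Fr = V/√(g·D_h) = 3.686/√(9.81×0.775) = 1.34, which is greater than 1, so the flow is supercritical.

supercritical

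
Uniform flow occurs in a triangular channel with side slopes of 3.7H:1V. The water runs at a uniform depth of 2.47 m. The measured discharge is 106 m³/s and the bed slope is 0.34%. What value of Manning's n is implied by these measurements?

n = 0.014

For a triangular section with side slope z = 3.7: A = zy² = 3.7×2.47² = 22.57 m²; P = 2y√(1+z²) = 2×2.47×3.833 = 18.93 m.
Hydraulic radius R = A/P = 22.57/18.93 = 1.192 m.
Rearranging Manning's equation: n = (1/Q) A R^(2/3) S^(1/2) = (1/106) × 22.57 × 1.192^(2/3) × √0.0034 = 0.014.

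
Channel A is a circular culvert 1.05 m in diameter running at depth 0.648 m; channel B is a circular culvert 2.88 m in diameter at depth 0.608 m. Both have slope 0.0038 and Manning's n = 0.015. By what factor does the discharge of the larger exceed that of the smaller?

2.05

Channel A: For a circular section of diameter D = 1.05 m at depth y = 0.648 m, the central angle is θ = 2 arccos(1 − 2y/D) = 3.615 rad. Then A = (D²/8)(θ − sin θ) = 0.5609 m² and P = Dθ/2 = 1.898 m. Hydraulic radius R = A/P = 0.5609/1.898 = 0.2956 m. Q_A = (1/0.015)·0.5609·0.2956^(2/3)·√0.0038 = 1.023 m³/s.
Channel B: For a circular section of diameter D = 2.88 m at depth y = 0.608 m, the central angle is θ = 2 arccos(1 − 2y/D) = 1.91 rad. Then A = (D²/8)(θ − sin θ) = 1.002 m² and P = Dθ/2 = 2.75 m. Hydraulic radius R = A/P = 1.002/2.75 = 0.3644 m. Q_B = (1/0.015)·1.002·0.3644^(2/3)·√0.0038 = 2.101 m³/s.
The larger discharge is 2.101 m³/s and the smaller is 1.023 m³/s; the ratio is 2.05.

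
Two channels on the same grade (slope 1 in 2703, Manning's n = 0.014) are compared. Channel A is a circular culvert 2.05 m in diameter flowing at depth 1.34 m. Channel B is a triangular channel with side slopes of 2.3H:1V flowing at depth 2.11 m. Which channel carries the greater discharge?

Channel A: For a circular section of diameter D = 2.05 m at depth y = 1.34 m, the central angle is θ = 2 arccos(1 − 2y/D) = 3.766 rad. Then A = (D²/8)(θ − sin θ) = 2.286 m² and P = Dθ/2 = 3.86 m. Hydraulic radius R = A/P = 2.286/3.86 = 0.5921 m. Q_A = (1/0.014)·2.286·0.5921^(2/3)·√0.00037 = 2.214 m³/s.
Channel B: For a triangular section with side slope z = 2.3: A = zy² = 2.3×2.11² = 10.24 m²; P = 2y√(1+z²) = 2×2.11×2.508 = 10.58 m. Hydraulic radius R = A/P = 10.24/10.58 = 0.9675 m. Q_B = (1/0.014)·10.24·0.9675^(2/3)·√0.00037 = 13.76 m³/s.
Q_A = 2.214 m³/s vs Q_B = 13.76 m³/s, so channel B carries more.

channel B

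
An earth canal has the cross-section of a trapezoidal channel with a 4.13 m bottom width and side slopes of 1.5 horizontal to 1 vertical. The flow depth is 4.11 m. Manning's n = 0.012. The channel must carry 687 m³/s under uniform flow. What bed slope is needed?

With bottom width b = 4.13 m and side slope z = 1.5: A = (b + zy)y = (4.13 + 1.5×4.11)×4.11 = 42.31 m²; P = b + 2y√(1+z²) = 4.13 + 2×4.11×1.803 = 18.95 m.
Hydraulic radius R = A/P = 42.31/18.95 = 2.233 m.
From Manning's equation, S = [nQ / (1 A R^(2/3))]² = [0.012 × 687 / (1 × 42.31 × 2.233^(2/3))]² = 0.013.

S = 0.013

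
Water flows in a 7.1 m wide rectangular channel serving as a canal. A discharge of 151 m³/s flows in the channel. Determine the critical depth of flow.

y_c = 3.59 m

For a rectangular channel, critical depth y_c = (q²/g)^(1/3) where q = Q/b = 151/7.1 = 21.27 m²/s.
So y_c = (21.27²/9.81)^(1/3) = 3.59 m.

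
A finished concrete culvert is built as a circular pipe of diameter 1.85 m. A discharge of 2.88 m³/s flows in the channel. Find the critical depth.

y_c = 0.825 m

At critical depth, Q² T / (g A³) = 1, i.e. A³/T = Q²/g = 2.88²/9.81 = 0.8455.
At y = 0.984 m: A³/T = 1.662 — high.
At y = 0.825 m: A³/T = 0.8473 — matches.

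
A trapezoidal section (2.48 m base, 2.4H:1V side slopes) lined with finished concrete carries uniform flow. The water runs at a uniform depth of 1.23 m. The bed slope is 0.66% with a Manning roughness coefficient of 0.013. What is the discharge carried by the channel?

With bottom width b = 2.48 m and side slope z = 2.4: A = (b + zy)y = (2.48 + 2.4×1.23)×1.23 = 6.681 m²; P = b + 2y√(1+z²) = 2.48 + 2×1.23×2.6 = 8.876 m.
Hydraulic radius R = A/P = 6.681/8.876 = 0.7527 m.
Manning's equation: Q = (1/n) A R^(2/3) S^(1/2) = (1/0.013) × 6.681 × 0.7527^(2/3) × 0.0066^(1/2) = 34.6 m³/s.

Q = 34.6 m³/s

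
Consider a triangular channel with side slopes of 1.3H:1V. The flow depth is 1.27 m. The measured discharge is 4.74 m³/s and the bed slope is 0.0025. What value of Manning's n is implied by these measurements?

n = 0.014

For a triangular section with side slope z = 1.3: A = zy² = 1.3×1.27² = 2.097 m²; P = 2y√(1+z²) = 2×1.27×1.64 = 4.166 m.
Hydraulic radius R = A/P = 2.097/4.166 = 0.5033 m.
Rearranging Manning's equation: n = (1/Q) A R^(2/3) S^(1/2) = (1/4.74) × 2.097 × 0.5033^(2/3) × √0.0025 = 0.014.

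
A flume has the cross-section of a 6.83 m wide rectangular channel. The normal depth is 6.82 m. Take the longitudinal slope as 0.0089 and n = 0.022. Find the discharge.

Flow area A = b·y = 6.83 × 6.82 = 46.58 m². Wetted perimeter P = b + 2y = 6.83 + 2×6.82 = 20.47 m.
Hydraulic radius R = A/P = 46.58/20.47 = 2.276 m.
Manning's equation: Q = (1/n) A R^(2/3) S^(1/2) = (1/0.022) × 46.58 × 2.276^(2/3) × 0.0089^(1/2) = 346 m³/s.

Q = 346 m³/s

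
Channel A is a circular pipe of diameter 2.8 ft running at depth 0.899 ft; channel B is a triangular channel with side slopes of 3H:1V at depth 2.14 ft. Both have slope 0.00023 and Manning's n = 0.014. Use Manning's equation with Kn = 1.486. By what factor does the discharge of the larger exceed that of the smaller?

12.8

Channel A: For a circular section of diameter D = 2.8 ft at depth y = 0.899 ft, the central angle is θ = 2 arccos(1 − 2y/D) = 2.41 rad. Then A = (D²/8)(θ − sin θ) = 1.707 ft² and P = Dθ/2 = 3.374 ft. Hydraulic radius R = A/P = 1.707/3.374 = 0.5059 ft. Q_A = (1.486/0.014)·1.707·0.5059^(2/3)·√0.00023 = 1.744 ft³/s.
Channel B: For a triangular section with side slope z = 3: A = zy² = 3×2.14² = 13.74 ft²; P = 2y√(1+z²) = 2×2.14×3.162 = 13.53 ft. Hydraulic radius R = A/P = 13.74/13.53 = 1.015 ft. Q_B = (1.486/0.014)·13.74·1.015^(2/3)·√0.00023 = 22.34 ft³/s.
The larger discharge is 22.34 ft³/s and the smaller is 1.744 ft³/s; the ratio is 12.8.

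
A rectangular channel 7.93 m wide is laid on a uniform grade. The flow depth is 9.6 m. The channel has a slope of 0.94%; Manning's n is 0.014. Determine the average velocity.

Flow area A = b·y = 7.93 × 9.6 = 76.13 m². Wetted perimeter P = b + 2y = 7.93 + 2×9.6 = 27.13 m.
Hydraulic radius R = A/P = 76.13/27.13 = 2.806 m.
From Manning's equation, V = (1/n) R^(2/3) S^(1/2) = (1/0.014) × 2.806^(2/3) × 0.0094^(1/2) = 13.8 m/s.

V = 13.8 m/s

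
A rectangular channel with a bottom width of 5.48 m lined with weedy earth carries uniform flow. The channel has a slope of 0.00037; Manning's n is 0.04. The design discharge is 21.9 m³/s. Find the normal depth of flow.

y_n = 5.55 m

Manning's equation rearranged: A R^(2/3) = nQ / (1·√S) = 0.04 × 21.9 / (√0.00037) = 45.54.
At y = 6.12 m: A R^(2/3) = 51.31 — over.
At y = 4.77 m: A R^(2/3) = 37.82 — short.
At y = 5.55 m: A R^(2/3) = 45.58 — close enough.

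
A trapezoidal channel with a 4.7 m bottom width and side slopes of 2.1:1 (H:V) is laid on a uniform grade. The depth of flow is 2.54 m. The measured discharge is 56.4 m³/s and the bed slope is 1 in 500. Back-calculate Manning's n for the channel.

With bottom width b = 4.7 m and side slope z = 2.1: A = (b + zy)y = (4.7 + 2.1×2.54)×2.54 = 25.49 m²; P = b + 2y√(1+z²) = 4.7 + 2×2.54×2.326 = 16.52 m.
Hydraulic radius R = A/P = 25.49/16.52 = 1.543 m.
Rearranging Manning's equation: n = (1/Q) A R^(2/3) S^(1/2) = (1/56.4) × 25.49 × 1.543^(2/3) × √0.002 = 0.027.

n = 0.027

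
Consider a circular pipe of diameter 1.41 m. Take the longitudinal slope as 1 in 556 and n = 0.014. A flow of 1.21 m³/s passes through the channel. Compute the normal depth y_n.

y_n = 0.715 m

Manning's equation rearranged: A R^(2/3) = nQ / (1·√S) = 0.014 × 1.21 / (√0.001799) = 0.3994.
Trying y = 0.594 m: A R^(2/3) = 0.2885 — too small.
Trying y = 0.804 m: A R^(2/3) = 0.4835 — too large.
Trying y = 0.715 m: A R^(2/3) = 0.399 — close enough.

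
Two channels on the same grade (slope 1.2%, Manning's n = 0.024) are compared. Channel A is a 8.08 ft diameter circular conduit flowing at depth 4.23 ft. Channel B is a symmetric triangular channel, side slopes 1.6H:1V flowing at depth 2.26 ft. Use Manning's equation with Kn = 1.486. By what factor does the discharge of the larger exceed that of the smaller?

5.57

Channel A: For a circular section of diameter D = 8.08 ft at depth y = 4.23 ft, the central angle is θ = 2 arccos(1 − 2y/D) = 3.236 rad. Then A = (D²/8)(θ − sin θ) = 27.17 ft² and P = Dθ/2 = 13.07 ft. Hydraulic radius R = A/P = 27.17/13.07 = 2.079 ft. Q_A = (1.486/0.024)·27.17·2.079^(2/3)·√0.012 = 300.2 ft³/s.
Channel B: For a triangular section with side slope z = 1.6: A = zy² = 1.6×2.26² = 8.172 ft²; P = 2y√(1+z²) = 2×2.26×1.887 = 8.528 ft. Hydraulic radius R = A/P = 8.172/8.528 = 0.9582 ft. Q_B = (1.486/0.024)·8.172·0.9582^(2/3)·√0.012 = 53.87 ft³/s.
The larger discharge is 300.2 ft³/s and the smaller is 53.87 ft³/s; the ratio is 5.57.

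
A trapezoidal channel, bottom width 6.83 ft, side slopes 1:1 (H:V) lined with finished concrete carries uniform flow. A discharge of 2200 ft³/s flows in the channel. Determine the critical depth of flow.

At critical depth, Q² T / (g A³) = 1, i.e. A³/T = Q²/g = 2200²/32.2 = 150300.
At y = 8.58 ft: A³/T = 96350 — short.
At y = 10.9 ft: A³/T = 252100 — over.
At y = 9.59 ft: A³/T = 150100 — matches.

y_c = 9.59 ft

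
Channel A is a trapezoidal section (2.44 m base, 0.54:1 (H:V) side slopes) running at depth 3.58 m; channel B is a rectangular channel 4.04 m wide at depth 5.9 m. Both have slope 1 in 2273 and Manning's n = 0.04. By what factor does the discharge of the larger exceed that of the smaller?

1.54

Channel A: With bottom width b = 2.44 m and side slope z = 0.54: A = (b + zy)y = (2.44 + 0.54×3.58)×3.58 = 15.66 m²; P = b + 2y√(1+z²) = 2.44 + 2×3.58×1.136 = 10.58 m. Hydraulic radius R = A/P = 15.66/10.58 = 1.48 m. Q_A = (1/0.04)·15.66·1.48^(2/3)·√0.0004399 = 10.66 m³/s.
Channel B: Flow area A = b·y = 4.04 × 5.9 = 23.84 m². Wetted perimeter P = b + 2y = 4.04 + 2×5.9 = 15.84 m. Hydraulic radius R = A/P = 23.84/15.84 = 1.505 m. Q_B = (1/0.04)·23.84·1.505^(2/3)·√0.0004399 = 16.41 m³/s.
The larger discharge is 16.41 m³/s and the smaller is 10.66 m³/s; the ratio is 1.54.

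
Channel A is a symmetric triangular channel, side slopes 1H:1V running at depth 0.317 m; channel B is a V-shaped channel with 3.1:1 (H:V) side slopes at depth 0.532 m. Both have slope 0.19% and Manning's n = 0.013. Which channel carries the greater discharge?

channel B

Channel A: For a triangular section with side slope z = 1: A = zy² = 1×0.317² = 0.1005 m²; P = 2y√(1+z²) = 2×0.317×1.414 = 0.8966 m. Hydraulic radius R = A/P = 0.1005/0.8966 = 0.1121 m. Q_A = (1/0.013)·0.1005·0.1121^(2/3)·√0.0019 = 0.07832 m³/s.
Channel B: For a triangular section with side slope z = 3.1: A = zy² = 3.1×0.532² = 0.8774 m²; P = 2y√(1+z²) = 2×0.532×3.257 = 3.466 m. Hydraulic radius R = A/P = 0.8774/3.466 = 0.2532 m. Q_B = (1/0.013)·0.8774·0.2532^(2/3)·√0.0019 = 1.177 m³/s.
Q_A = 0.07832 m³/s vs Q_B = 1.177 m³/s, so channel B carries more.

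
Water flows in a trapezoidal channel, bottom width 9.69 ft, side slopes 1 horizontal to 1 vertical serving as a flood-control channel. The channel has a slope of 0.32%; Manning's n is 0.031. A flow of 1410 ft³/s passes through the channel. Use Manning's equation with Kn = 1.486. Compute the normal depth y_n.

Manning's equation rearranged: A R^(2/3) = nQ / (1.486·√S) = 0.031 × 1410 / (1.486 × √0.0032) = 520.
Try y = 10.3 ft: A R^(2/3) = 626.2 — too large.
Try y = 8.28 ft: A R^(2/3) = 405.2 — too small.
Try y = 9.39 ft: A R^(2/3) = 519.8 — ≈ 520.

y_n = 9.39 ft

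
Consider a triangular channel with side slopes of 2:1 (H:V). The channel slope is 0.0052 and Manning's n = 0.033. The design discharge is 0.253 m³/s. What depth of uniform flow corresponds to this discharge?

Manning's equation rearranged: A R^(2/3) = nQ / (1·√S) = 0.033 × 0.253 / (√0.0052) = 0.1158.
Try y = 0.488 m: A R^(2/3) = 0.1726 — over.
Try y = 0.42 m: A R^(2/3) = 0.1157 — matches.

y_n = 0.42 m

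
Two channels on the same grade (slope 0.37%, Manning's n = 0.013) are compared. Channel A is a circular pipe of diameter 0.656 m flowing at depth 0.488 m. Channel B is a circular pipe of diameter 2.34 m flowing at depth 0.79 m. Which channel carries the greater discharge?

Channel A: For a circular section of diameter D = 0.656 m at depth y = 0.488 m, the central angle is θ = 2 arccos(1 − 2y/D) = 4.161 rad. Then A = (D²/8)(θ − sin θ) = 0.2696 m² and P = Dθ/2 = 1.365 m. Hydraulic radius R = A/P = 0.2696/1.365 = 0.1976 m. Q_A = (1/0.013)·0.2696·0.1976^(2/3)·√0.0037 = 0.428 m³/s.
Channel B: For a circular section of diameter D = 2.34 m at depth y = 0.79 m, the central angle is θ = 2 arccos(1 − 2y/D) = 2.48 rad. Then A = (D²/8)(θ − sin θ) = 1.277 m² and P = Dθ/2 = 2.902 m. Hydraulic radius R = A/P = 1.277/2.902 = 0.4401 m. Q_B = (1/0.013)·1.277·0.4401^(2/3)·√0.0037 = 3.457 m³/s.
Q_A = 0.428 m³/s vs Q_B = 3.457 m³/s, so channel B carries more.

channel B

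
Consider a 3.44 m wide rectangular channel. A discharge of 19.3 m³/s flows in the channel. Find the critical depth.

For a rectangular channel, critical depth y_c = (q²/g)^(1/3) where q = Q/b = 19.3/3.44 = 5.61 m²/s.
So y_c = (5.61²/9.81)^(1/3) = 1.47 m.

y_c = 1.47 m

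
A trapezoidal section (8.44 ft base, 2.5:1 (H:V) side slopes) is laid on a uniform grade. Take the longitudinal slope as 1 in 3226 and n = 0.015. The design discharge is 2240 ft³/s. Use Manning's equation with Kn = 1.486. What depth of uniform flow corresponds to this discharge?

y_n = 11 ft

Manning's equation rearranged: A R^(2/3) = nQ / (1.486·√S) = 0.015 × 2240 / (1.486 × √0.00031) = 1284.
Trying y = 12.2 ft: A R^(2/3) = 1639 — over.
Trying y = 9.43 ft: A R^(2/3) = 894.2 — short.
Trying y = 11 ft: A R^(2/3) = 1282 — matches.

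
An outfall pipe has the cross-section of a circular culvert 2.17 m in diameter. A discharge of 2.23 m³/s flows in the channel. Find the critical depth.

y_c = 0.688 m

At critical depth, Q² T / (g A³) = 1, i.e. A³/T = Q²/g = 2.23²/9.81 = 0.5069.
Trying y = 0.486 m: A³/T = 0.1309 — short.
Trying y = 0.77 m: A³/T = 0.7819 — over.
Trying y = 0.688 m: A³/T = 0.5061 — ≈ 0.5069.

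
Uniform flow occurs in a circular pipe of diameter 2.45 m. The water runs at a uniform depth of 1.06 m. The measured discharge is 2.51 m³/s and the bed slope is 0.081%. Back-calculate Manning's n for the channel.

For a circular section of diameter D = 2.45 m at depth y = 1.06 m, the central angle is θ = 2 arccos(1 − 2y/D) = 2.871 rad. Then A = (D²/8)(θ − sin θ) = 1.954 m² and P = Dθ/2 = 3.517 m.
Hydraulic radius R = A/P = 1.954/3.517 = 0.5556 m.
Rearranging Manning's equation: n = (1/Q) A R^(2/3) S^(1/2) = (1/2.51) × 1.954 × 0.5556^(2/3) × √0.00081 = 0.015.

n = 0.015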